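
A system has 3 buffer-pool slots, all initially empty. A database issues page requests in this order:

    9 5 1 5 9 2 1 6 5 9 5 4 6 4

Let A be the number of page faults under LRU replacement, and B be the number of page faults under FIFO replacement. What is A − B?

Under LRU: F F F . . F F F F F . F F . → 10 faults.
Under FIFO: F F F . . F . F F F . F F . → 9 faults.
A − B = 10 − 9 = 1.

1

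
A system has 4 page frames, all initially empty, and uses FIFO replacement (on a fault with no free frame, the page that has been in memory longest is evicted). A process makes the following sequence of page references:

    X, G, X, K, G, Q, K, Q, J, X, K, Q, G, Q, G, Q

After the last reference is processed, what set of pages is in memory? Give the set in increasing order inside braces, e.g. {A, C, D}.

X → miss, frames (X)
G → miss, frames (X G)
X → hit
K → miss, frames (X G K)
G → hit
Q → miss, frames (X G K Q)
K → hit
Q → hit
J → miss, evict X, frames (G K Q J)
X → miss, evict G, frames (K Q J X)
K → hit
Q → hit
G → miss, evict K, frames (Q J X G)
Q → hit
G → hit
Q → hit

{G, J, Q, X}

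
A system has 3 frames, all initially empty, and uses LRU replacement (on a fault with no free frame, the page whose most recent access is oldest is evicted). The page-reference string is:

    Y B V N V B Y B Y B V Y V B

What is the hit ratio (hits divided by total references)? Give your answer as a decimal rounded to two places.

Y: fault, frames {Y}
B: fault, frames {Y,B}
V: fault, frames {Y,B,V}
N: fault, evict Y, frames {B,V,N}
V: hit
B: hit
Y: fault, evict N, frames {V,B,Y}
B: hit
Y: hit
B: hit
V: hit
Y: hit
V: hit
B: hit
Hits: 9 of 14 references → 9/14 = 0.6429.

0.64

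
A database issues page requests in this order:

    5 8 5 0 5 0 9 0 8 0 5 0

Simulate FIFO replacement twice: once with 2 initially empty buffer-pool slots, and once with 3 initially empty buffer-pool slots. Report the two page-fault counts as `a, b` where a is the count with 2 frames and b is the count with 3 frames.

9, 5

2 frames: F F . F F . F F F . F F → 9 faults.
3 frames: F F . F . . F . . . F . → 5 faults.
5 < 9: adding a frame reduced faults, as is typical.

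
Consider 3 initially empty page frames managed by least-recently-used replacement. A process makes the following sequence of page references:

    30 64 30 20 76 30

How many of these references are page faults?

4

30: miss, frames (30)
64: miss, frames (30 64)
30: hit
20: miss, frames (64 30 20)
76: miss, evict 64, frames (30 20 76)
30: hit
Page faults: 4.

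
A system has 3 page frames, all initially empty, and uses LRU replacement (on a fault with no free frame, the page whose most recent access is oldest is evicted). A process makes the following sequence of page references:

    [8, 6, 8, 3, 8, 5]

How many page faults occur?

4

8 → fault, frames {8}
6 → fault, frames {8,6}
8 → hit
3 → fault, frames {6,8,3}
8 → hit
5 → fault, evict 6, frames {3,8,5}
Page faults: 4.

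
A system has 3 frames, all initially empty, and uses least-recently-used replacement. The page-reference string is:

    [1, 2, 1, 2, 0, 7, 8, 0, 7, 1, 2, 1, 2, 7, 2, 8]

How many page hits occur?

8

1 -> fault, frames (1)
2 -> fault, frames (1 2)
1 -> hit
2 -> hit
0 -> fault, frames (1 2 0)
7 -> fault, evict 1, frames (2 0 7)
8 -> fault, evict 2, frames (0 7 8)
0 -> hit
7 -> hit
1 -> fault, evict 8, frames (0 7 1)
2 -> fault, evict 0, frames (7 1 2)
1 -> hit
2 -> hit
7 -> hit
2 -> hit
8 -> fault, evict 1, frames (7 2 8)
Hits: 8.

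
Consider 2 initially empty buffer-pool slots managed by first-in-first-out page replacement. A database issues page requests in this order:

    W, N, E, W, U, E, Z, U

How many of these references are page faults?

8

W -> miss, frames {W}
N -> miss, frames {W,N}
E -> miss, evict W, frames {N,E}
W -> miss, evict N, frames {E,W}
U -> miss, evict E, frames {W,U}
E -> miss, evict W, frames {U,E}
Z -> miss, evict U, frames {E,Z}
U -> miss, evict E, frames {Z,U}
Page faults: 8.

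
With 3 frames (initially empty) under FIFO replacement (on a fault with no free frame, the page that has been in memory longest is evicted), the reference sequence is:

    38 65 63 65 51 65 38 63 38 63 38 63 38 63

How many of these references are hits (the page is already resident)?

9

38 -> fault, frames (38)
65 -> fault, frames (38 65)
63 -> fault, frames (38 65 63)
65 -> hit
51 -> fault, evict 38, frames (65 63 51)
65 -> hit
38 -> fault, evict 65, frames (63 51 38)
63 -> hit
38 -> hit
63 -> hit
38 -> hit
63 -> hit
38 -> hit
63 -> hit
Hits: 9.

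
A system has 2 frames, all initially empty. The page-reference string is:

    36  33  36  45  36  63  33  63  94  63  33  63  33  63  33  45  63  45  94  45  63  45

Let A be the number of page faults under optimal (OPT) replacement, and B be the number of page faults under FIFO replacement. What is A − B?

Under OPT: F F . F . F F . F . F . . . . F . . F . F . → 10 faults.
Under FIFO: F F . F F F F . F F F . . . . F F . F F F . → 14 faults.
A − B = 10 − 14 = -4.

-4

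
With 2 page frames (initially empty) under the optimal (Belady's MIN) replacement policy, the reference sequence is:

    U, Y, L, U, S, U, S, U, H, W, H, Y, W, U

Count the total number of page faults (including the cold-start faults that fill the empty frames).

U: miss, frames {U}
Y: miss, frames {U,Y}
L: miss, evict Y, frames {U,L}
U: hit
S: miss, evict L, frames {U,S}
U: hit
S: hit
U: hit
H: miss, evict S, frames {U,H}
W: miss, evict U, frames {H,W}
H: hit
Y: miss, evict H, frames {W,Y}
W: hit
U: miss, evict Y, frames {W,U}
Page faults: 8.

8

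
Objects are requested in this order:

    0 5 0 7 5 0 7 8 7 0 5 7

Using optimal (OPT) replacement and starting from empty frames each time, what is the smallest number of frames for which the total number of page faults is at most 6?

3

f=1: 12 faults
f=2: 7 faults
f=3: 5 faults
f=4: 4 faults
Smallest f with faults ≤ 6 is 3.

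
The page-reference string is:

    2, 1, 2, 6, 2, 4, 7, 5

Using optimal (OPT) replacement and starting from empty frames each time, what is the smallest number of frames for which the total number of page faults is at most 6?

f=1: 8 faults
f=2: 6 faults
f=3: 6 faults
f=4: 6 faults
f=5: 6 faults
f=6: 6 faults
Smallest f with faults ≤ 6 is 2.

2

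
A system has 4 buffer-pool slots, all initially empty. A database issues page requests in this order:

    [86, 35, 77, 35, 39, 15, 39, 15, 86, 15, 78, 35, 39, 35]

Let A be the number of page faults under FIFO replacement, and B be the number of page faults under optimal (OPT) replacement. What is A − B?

3

Under FIFO: F F F . F F . . F . F F F . → 9 faults.
Under OPT: F F F . F F . . . . F . . . → 6 faults.
A − B = 9 − 6 = 3.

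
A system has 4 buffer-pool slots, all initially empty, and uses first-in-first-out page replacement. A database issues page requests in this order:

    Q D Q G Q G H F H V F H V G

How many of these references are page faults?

Q: fault, frames {Q}
D: fault, frames {Q,D}
Q: hit
G: fault, frames {Q,D,G}
Q: hit
G: hit
H: fault, frames {Q,D,G,H}
F: fault, evict Q, frames {D,G,H,F}
H: hit
V: fault, evict D, frames {G,H,F,V}
F: hit
H: hit
V: hit
G: hit
Page faults: 6.

6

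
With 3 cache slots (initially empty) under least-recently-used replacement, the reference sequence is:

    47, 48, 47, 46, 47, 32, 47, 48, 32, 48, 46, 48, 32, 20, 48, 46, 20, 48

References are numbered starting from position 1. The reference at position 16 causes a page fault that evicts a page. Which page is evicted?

pos 1: 47 -> fault, frames (47)
pos 2: 48 -> fault, frames (47 48)
pos 3: 47 -> hit
pos 4: 46 -> fault, frames (48 47 46)
pos 5: 47 -> hit
pos 6: 32 -> fault, evict 48, frames (46 47 32)
pos 7: 47 -> hit
pos 8: 48 -> fault, evict 46, frames (32 47 48)
pos 9: 32 -> hit
pos 10: 48 -> hit
pos 11: 46 -> fault, evict 47, frames (32 48 46)
pos 12: 48 -> hit
pos 13: 32 -> hit
pos 14: 20 -> fault, evict 46, frames (48 32 20)
pos 15: 48 -> hit
pos 16: 46 -> fault, evict 32, frames (20 48 46)
At position 16, page 32 is evicted.

32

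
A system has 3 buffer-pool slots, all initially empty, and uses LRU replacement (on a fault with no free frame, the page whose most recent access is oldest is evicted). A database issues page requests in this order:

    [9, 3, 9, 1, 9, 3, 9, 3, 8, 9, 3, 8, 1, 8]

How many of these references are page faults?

5

9 → miss, frames (9)
3 → miss, frames (9 3)
9 → hit
1 → miss, frames (3 9 1)
9 → hit
3 → hit
9 → hit
3 → hit
8 → miss, evict 1, frames (9 3 8)
9 → hit
3 → hit
8 → hit
1 → miss, evict 9, frames (3 8 1)
8 → hit
Page faults: 5.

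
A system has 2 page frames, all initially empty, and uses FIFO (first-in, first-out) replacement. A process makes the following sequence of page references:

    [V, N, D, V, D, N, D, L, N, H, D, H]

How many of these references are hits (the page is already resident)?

2

V -> fault, frames {V}
N -> fault, frames {V,N}
D -> fault, evict V, frames {N,D}
V -> fault, evict N, frames {D,V}
D -> hit
N -> fault, evict D, frames {V,N}
D -> fault, evict V, frames {N,D}
L -> fault, evict N, frames {D,L}
N -> fault, evict D, frames {L,N}
H -> fault, evict L, frames {N,H}
D -> fault, evict N, frames {H,D}
H -> hit
Hits: 2.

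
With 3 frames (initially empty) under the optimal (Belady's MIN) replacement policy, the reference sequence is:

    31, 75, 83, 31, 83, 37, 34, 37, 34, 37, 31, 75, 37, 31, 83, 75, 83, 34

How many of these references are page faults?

8

31 → miss, frames {31}
75 → miss, frames {31,75}
83 → miss, frames {31,75,83}
31 → hit
83 → hit
37 → miss, evict 83, frames {31,75,37}
34 → miss, evict 75, frames {31,37,34}
37 → hit
34 → hit
37 → hit
31 → hit
75 → miss, evict 34, frames {31,37,75}
37 → hit
31 → hit
83 → miss, evict 37, frames {31,75,83}
75 → hit
83 → hit
34 → miss, evict 83, frames {31,75,34}
Page faults: 8.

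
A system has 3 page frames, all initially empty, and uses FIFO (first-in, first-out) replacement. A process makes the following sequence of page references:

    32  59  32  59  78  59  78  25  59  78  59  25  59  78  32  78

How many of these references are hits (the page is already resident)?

32 -> fault, frames {32}
59 -> fault, frames {32,59}
32 -> hit
59 -> hit
78 -> fault, frames {32,59,78}
59 -> hit
78 -> hit
25 -> fault, evict 32, frames {59,78,25}
59 -> hit
78 -> hit
59 -> hit
25 -> hit
59 -> hit
78 -> hit
32 -> fault, evict 59, frames {78,25,32}
78 -> hit
Hits: 11.

11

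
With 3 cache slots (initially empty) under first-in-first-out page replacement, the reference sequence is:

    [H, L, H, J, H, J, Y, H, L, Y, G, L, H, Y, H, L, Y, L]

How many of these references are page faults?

H: fault, frames [H]
L: fault, frames [H, L]
H: hit
J: fault, frames [H, L, J]
H: hit
J: hit
Y: fault, evict H, frames [L, J, Y]
H: fault, evict L, frames [J, Y, H]
L: fault, evict J, frames [Y, H, L]
Y: hit
G: fault, evict Y, frames [H, L, G]
L: hit
H: hit
Y: fault, evict H, frames [L, G, Y]
H: fault, evict L, frames [G, Y, H]
L: fault, evict G, frames [Y, H, L]
Y: hit
L: hit
Page faults: 10.

10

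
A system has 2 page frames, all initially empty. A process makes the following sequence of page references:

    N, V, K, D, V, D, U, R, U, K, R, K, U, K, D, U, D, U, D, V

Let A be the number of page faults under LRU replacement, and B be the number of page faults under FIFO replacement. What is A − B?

Under LRU: F F F F F . F F . F F . F . F F . . . F → 13 faults.
Under FIFO: F F F F F . F F . F . . F . F . . . . F → 11 faults.
A − B = 13 − 11 = 2.

2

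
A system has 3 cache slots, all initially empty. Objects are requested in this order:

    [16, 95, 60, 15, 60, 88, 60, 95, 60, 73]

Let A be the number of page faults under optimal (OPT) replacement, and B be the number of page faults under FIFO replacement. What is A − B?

Under OPT: F F F F . F . . . F → 6 faults.
Under FIFO: F F F F . F . F F F → 8 faults.
A − B = 6 − 8 = -2.

-2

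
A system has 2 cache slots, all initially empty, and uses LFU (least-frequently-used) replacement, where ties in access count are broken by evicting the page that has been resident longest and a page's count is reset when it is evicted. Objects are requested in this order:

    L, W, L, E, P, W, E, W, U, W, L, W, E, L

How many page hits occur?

4

L → fault, frames {L}
W → fault, frames {L,W}
L → hit
E → fault, evict W, frames {L,E}
P → fault, evict E, frames {L,P}
W → fault, evict P, frames {L,W}
E → fault, evict W, frames {L,E}
W → fault, evict E, frames {L,W}
U → fault, evict W, frames {L,U}
W → fault, evict U, frames {L,W}
L → hit
W → hit
E → fault, evict W, frames {L,E}
L → hit
Hits: 4.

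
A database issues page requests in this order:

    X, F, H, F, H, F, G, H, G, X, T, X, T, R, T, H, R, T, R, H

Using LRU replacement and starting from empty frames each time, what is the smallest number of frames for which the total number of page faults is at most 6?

f=1: 20 faults
f=2: 12 faults
f=3: 8 faults
f=4: 7 faults
f=5: 6 faults
f=6: 6 faults
Smallest f with faults ≤ 6 is 5.

5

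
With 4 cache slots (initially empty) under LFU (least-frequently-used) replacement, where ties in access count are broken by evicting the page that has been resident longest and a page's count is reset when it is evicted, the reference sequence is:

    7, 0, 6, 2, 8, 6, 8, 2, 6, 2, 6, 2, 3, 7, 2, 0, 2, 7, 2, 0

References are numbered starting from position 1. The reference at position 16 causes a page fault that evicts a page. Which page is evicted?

pos 1: 7: fault, frames [7]
pos 2: 0: fault, frames [7, 0]
pos 3: 6: fault, frames [7, 0, 6]
pos 4: 2: fault, frames [7, 0, 6, 2]
pos 5: 8: fault, evict 7, frames [0, 6, 2, 8]
pos 6: 6: hit
pos 7: 8: hit
pos 8: 2: hit
pos 9: 6: hit
pos 10: 2: hit
pos 11: 6: hit
pos 12: 2: hit
pos 13: 3: fault, evict 0, frames [6, 2, 8, 3]
pos 14: 7: fault, evict 3, frames [6, 2, 8, 7]
pos 15: 2: hit
pos 16: 0: fault, evict 7, frames [6, 2, 8, 0]
At position 16, page 7 is evicted.

7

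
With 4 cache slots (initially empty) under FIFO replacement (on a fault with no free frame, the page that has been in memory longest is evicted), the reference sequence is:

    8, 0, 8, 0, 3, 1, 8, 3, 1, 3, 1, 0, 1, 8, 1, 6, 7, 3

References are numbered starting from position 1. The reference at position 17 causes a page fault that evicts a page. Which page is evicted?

pos 1: 8 → miss, frames {8}
pos 2: 0 → miss, frames {8,0}
pos 3: 8 → hit
pos 4: 0 → hit
pos 5: 3 → miss, frames {8,0,3}
pos 6: 1 → miss, frames {8,0,3,1}
pos 7: 8 → hit
pos 8: 3 → hit
pos 9: 1 → hit
pos 10: 3 → hit
pos 11: 1 → hit
pos 12: 0 → hit
pos 13: 1 → hit
pos 14: 8 → hit
pos 15: 1 → hit
pos 16: 6 → miss, evict 8, frames {0,3,1,6}
pos 17: 7 → miss, evict 0, frames {3,1,6,7}
At position 17, page 0 is evicted.

0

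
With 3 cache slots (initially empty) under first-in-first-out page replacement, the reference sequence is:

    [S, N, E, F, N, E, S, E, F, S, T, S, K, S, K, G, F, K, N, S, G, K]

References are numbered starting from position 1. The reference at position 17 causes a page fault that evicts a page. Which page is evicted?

pos 1: S: miss, frames (S)
pos 2: N: miss, frames (S N)
pos 3: E: miss, frames (S N E)
pos 4: F: miss, evict S, frames (N E F)
pos 5: N: hit
pos 6: E: hit
pos 7: S: miss, evict N, frames (E F S)
pos 8: E: hit
pos 9: F: hit
pos 10: S: hit
pos 11: T: miss, evict E, frames (F S T)
pos 12: S: hit
pos 13: K: miss, evict F, frames (S T K)
pos 14: S: hit
pos 15: K: hit
pos 16: G: miss, evict S, frames (T K G)
pos 17: F: miss, evict T, frames (K G F)
At position 17, page T is evicted.

T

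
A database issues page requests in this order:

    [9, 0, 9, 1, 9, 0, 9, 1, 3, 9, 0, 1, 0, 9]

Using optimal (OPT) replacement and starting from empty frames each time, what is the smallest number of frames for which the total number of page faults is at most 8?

3

f=1: 14 faults
f=2: 9 faults
f=3: 5 faults
f=4: 4 faults
Smallest f with faults ≤ 8 is 3.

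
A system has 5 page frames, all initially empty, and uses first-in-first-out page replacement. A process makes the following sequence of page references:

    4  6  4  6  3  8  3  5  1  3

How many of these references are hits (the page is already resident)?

4

4 → miss, frames (4)
6 → miss, frames (4 6)
4 → hit
6 → hit
3 → miss, frames (4 6 3)
8 → miss, frames (4 6 3 8)
3 → hit
5 → miss, frames (4 6 3 8 5)
1 → miss, evict 4, frames (6 3 8 5 1)
3 → hit
Hits: 4.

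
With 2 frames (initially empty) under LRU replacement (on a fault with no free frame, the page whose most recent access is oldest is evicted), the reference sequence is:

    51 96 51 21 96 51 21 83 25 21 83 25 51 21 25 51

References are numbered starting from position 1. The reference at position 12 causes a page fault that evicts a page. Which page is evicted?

pos 1: 51 → miss, frames (51)
pos 2: 96 → miss, frames (51 96)
pos 3: 51 → hit
pos 4: 21 → miss, evict 96, frames (51 21)
pos 5: 96 → miss, evict 51, frames (21 96)
pos 6: 51 → miss, evict 21, frames (96 51)
pos 7: 21 → miss, evict 96, frames (51 21)
pos 8: 83 → miss, evict 51, frames (21 83)
pos 9: 25 → miss, evict 21, frames (83 25)
pos 10: 21 → miss, evict 83, frames (25 21)
pos 11: 83 → miss, evict 25, frames (21 83)
pos 12: 25 → miss, evict 21, frames (83 25)
At position 12, page 21 is evicted.

21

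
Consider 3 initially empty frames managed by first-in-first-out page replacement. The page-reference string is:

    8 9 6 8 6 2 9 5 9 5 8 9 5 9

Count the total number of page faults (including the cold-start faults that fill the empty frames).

7

8: fault, frames (8)
9: fault, frames (8 9)
6: fault, frames (8 9 6)
8: hit
6: hit
2: fault, evict 8, frames (9 6 2)
9: hit
5: fault, evict 9, frames (6 2 5)
9: fault, evict 6, frames (2 5 9)
5: hit
8: fault, evict 2, frames (5 9 8)
9: hit
5: hit
9: hit
Page faults: 7.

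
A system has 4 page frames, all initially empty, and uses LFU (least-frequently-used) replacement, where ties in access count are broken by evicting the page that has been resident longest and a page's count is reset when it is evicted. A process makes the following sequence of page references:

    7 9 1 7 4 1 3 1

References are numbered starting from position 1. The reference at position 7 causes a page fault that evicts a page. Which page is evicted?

pos 1: 7 -> fault, frames {7}
pos 2: 9 -> fault, frames {7,9}
pos 3: 1 -> fault, frames {7,9,1}
pos 4: 7 -> hit
pos 5: 4 -> fault, frames {7,9,1,4}
pos 6: 1 -> hit
pos 7: 3 -> fault, evict 9, frames {7,1,4,3}
At position 7, page 9 is evicted.

9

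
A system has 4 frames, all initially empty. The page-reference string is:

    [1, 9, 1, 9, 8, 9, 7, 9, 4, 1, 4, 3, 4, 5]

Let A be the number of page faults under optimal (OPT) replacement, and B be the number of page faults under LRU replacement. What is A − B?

-1

Under OPT: F F . . F . F . F . . F . F → 7 faults.
Under LRU: F F . . F . F . F F . F . F → 8 faults.
A − B = 7 − 8 = -1.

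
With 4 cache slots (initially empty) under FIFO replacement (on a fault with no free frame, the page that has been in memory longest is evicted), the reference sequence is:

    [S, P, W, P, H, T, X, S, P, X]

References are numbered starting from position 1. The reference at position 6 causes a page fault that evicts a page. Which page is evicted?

S

pos 1: S → fault, frames {S}
pos 2: P → fault, frames {S,P}
pos 3: W → fault, frames {S,P,W}
pos 4: P → hit
pos 5: H → fault, frames {S,P,W,H}
pos 6: T → fault, evict S, frames {P,W,H,T}
At position 6, page S is evicted.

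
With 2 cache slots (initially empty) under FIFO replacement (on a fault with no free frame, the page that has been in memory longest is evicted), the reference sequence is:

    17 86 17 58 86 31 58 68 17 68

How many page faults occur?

17 -> fault, frames {17}
86 -> fault, frames {17,86}
17 -> hit
58 -> fault, evict 17, frames {86,58}
86 -> hit
31 -> fault, evict 86, frames {58,31}
58 -> hit
68 -> fault, evict 58, frames {31,68}
17 -> fault, evict 31, frames {68,17}
68 -> hit
Page faults: 6.

6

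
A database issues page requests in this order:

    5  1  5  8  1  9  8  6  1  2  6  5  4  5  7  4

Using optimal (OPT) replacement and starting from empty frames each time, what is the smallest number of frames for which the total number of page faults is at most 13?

2

f=1: 16 faults
f=2: 10 faults
f=3: 9 faults
f=4: 8 faults
f=5: 8 faults
f=6: 8 faults
f=7: 8 faults
f=8: 8 faults
Smallest f with faults ≤ 13 is 2.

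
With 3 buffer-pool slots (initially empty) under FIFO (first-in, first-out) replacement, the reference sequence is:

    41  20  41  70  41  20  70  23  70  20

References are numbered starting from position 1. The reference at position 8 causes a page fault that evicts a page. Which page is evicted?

pos 1: 41 → fault, frames (41)
pos 2: 20 → fault, frames (41 20)
pos 3: 41 → hit
pos 4: 70 → fault, frames (41 20 70)
pos 5: 41 → hit
pos 6: 20 → hit
pos 7: 70 → hit
pos 8: 23 → fault, evict 41, frames (20 70 23)
At position 8, page 41 is evicted.

41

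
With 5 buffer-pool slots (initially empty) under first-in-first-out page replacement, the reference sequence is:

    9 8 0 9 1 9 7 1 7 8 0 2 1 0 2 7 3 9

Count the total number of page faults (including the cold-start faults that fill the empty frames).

9 -> fault, frames [9]
8 -> fault, frames [9, 8]
0 -> fault, frames [9, 8, 0]
9 -> hit
1 -> fault, frames [9, 8, 0, 1]
9 -> hit
7 -> fault, frames [9, 8, 0, 1, 7]
1 -> hit
7 -> hit
8 -> hit
0 -> hit
2 -> fault, evict 9, frames [8, 0, 1, 7, 2]
1 -> hit
0 -> hit
2 -> hit
7 -> hit
3 -> fault, evict 8, frames [0, 1, 7, 2, 3]
9 -> fault, evict 0, frames [1, 7, 2, 3, 9]
Page faults: 8.

8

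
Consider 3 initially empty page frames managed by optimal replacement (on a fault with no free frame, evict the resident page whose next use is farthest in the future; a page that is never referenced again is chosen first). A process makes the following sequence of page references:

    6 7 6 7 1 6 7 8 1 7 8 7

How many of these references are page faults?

6 -> miss, frames (6)
7 -> miss, frames (6 7)
6 -> hit
7 -> hit
1 -> miss, frames (6 7 1)
6 -> hit
7 -> hit
8 -> miss, evict 6, frames (7 1 8)
1 -> hit
7 -> hit
8 -> hit
7 -> hit
Page faults: 4.

4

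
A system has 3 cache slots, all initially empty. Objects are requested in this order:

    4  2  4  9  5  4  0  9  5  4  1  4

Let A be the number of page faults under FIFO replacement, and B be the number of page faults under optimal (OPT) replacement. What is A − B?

3

Under FIFO: F F . F F F F F F F F . → 10 faults.
Under OPT: F F . F F . F . . F F . → 7 faults.
A − B = 10 − 7 = 3.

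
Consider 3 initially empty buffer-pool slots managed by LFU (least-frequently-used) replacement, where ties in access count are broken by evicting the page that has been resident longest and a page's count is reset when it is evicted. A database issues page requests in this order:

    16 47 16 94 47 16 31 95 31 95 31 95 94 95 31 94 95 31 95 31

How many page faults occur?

17

16: fault, frames {16}
47: fault, frames {16,47}
16: hit
94: fault, frames {16,47,94}
47: hit
16: hit
31: fault, evict 94, frames {16,47,31}
95: fault, evict 31, frames {16,47,95}
31: fault, evict 95, frames {16,47,31}
95: fault, evict 31, frames {16,47,95}
31: fault, evict 95, frames {16,47,31}
95: fault, evict 31, frames {16,47,95}
94: fault, evict 95, frames {16,47,94}
95: fault, evict 94, frames {16,47,95}
31: fault, evict 95, frames {16,47,31}
94: fault, evict 31, frames {16,47,94}
95: fault, evict 94, frames {16,47,95}
31: fault, evict 95, frames {16,47,31}
95: fault, evict 31, frames {16,47,95}
31: fault, evict 95, frames {16,47,31}
Page faults: 17.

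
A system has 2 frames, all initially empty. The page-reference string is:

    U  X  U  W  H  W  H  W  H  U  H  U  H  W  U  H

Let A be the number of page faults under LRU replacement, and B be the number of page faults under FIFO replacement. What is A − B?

Under LRU: F F . F F . . . . F . . . F F F → 8 faults.
Under FIFO: F F . F F . . . . F . . . F . F → 7 faults.
A − B = 8 − 7 = 1.

1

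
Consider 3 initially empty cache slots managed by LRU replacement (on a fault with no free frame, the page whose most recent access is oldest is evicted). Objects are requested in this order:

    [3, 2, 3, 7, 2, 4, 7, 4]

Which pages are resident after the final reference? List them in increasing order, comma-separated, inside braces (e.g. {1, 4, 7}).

{2, 4, 7}

3: fault, frames [3]
2: fault, frames [3, 2]
3: hit
7: fault, frames [2, 3, 7]
2: hit
4: fault, evict 3, frames [7, 2, 4]
7: hit
4: hit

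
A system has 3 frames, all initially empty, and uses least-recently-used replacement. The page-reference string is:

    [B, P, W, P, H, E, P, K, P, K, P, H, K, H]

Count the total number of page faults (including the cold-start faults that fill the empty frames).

B -> fault, frames {B}
P -> fault, frames {B,P}
W -> fault, frames {B,P,W}
P -> hit
H -> fault, evict B, frames {W,P,H}
E -> fault, evict W, frames {P,H,E}
P -> hit
K -> fault, evict H, frames {E,P,K}
P -> hit
K -> hit
P -> hit
H -> fault, evict E, frames {K,P,H}
K -> hit
H -> hit
Page faults: 7.

7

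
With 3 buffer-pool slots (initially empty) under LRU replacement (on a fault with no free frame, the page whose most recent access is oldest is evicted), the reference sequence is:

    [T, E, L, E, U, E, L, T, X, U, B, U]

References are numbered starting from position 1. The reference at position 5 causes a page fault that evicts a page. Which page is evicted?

T

pos 1: T: miss, frames [T]
pos 2: E: miss, frames [T, E]
pos 3: L: miss, frames [T, E, L]
pos 4: E: hit
pos 5: U: miss, evict T, frames [L, E, U]
At position 5, page T is evicted.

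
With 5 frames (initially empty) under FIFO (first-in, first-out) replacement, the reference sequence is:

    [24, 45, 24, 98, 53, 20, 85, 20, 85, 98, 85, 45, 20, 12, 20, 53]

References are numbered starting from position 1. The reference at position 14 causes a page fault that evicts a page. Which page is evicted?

pos 1: 24: fault, frames [24]
pos 2: 45: fault, frames [24, 45]
pos 3: 24: hit
pos 4: 98: fault, frames [24, 45, 98]
pos 5: 53: fault, frames [24, 45, 98, 53]
pos 6: 20: fault, frames [24, 45, 98, 53, 20]
pos 7: 85: fault, evict 24, frames [45, 98, 53, 20, 85]
pos 8: 20: hit
pos 9: 85: hit
pos 10: 98: hit
pos 11: 85: hit
pos 12: 45: hit
pos 13: 20: hit
pos 14: 12: fault, evict 45, frames [98, 53, 20, 85, 12]
At position 14, page 45 is evicted.

45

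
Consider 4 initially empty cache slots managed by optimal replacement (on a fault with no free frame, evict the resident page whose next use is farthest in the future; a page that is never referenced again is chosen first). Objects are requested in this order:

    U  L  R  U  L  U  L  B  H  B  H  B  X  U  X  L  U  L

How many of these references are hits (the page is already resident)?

12

U -> fault, frames [U]
L -> fault, frames [U, L]
R -> fault, frames [U, L, R]
U -> hit
L -> hit
U -> hit
L -> hit
B -> fault, frames [U, L, R, B]
H -> fault, evict R, frames [U, L, B, H]
B -> hit
H -> hit
B -> hit
X -> fault, evict H, frames [U, L, B, X]
U -> hit
X -> hit
L -> hit
U -> hit
L -> hit
Hits: 12.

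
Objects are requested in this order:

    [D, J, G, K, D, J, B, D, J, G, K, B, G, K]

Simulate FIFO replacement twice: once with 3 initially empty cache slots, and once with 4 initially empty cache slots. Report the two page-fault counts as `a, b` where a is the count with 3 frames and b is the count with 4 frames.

3 frames: F F F F F F F . . F F . . . → 9 faults.
4 frames: F F F F . . F F F F F F . . → 10 faults.
10 > 9: adding a frame increased faults — Belady's anomaly.

9, 10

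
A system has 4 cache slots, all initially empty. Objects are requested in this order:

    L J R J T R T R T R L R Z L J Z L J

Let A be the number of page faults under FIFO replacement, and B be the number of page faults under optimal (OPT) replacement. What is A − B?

Under FIFO: F F F . F . . . . . . . F F F . . . → 7 faults.
Under OPT: F F F . F . . . . . . . F . . . . . → 5 faults.
A − B = 7 − 5 = 2.

2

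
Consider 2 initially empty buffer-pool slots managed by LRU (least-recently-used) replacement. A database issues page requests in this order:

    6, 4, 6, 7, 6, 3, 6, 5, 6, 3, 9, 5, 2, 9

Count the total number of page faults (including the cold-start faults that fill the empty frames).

6: fault, frames [6]
4: fault, frames [6, 4]
6: hit
7: fault, evict 4, frames [6, 7]
6: hit
3: fault, evict 7, frames [6, 3]
6: hit
5: fault, evict 3, frames [6, 5]
6: hit
3: fault, evict 5, frames [6, 3]
9: fault, evict 6, frames [3, 9]
5: fault, evict 3, frames [9, 5]
2: fault, evict 9, frames [5, 2]
9: fault, evict 5, frames [2, 9]
Page faults: 10.

10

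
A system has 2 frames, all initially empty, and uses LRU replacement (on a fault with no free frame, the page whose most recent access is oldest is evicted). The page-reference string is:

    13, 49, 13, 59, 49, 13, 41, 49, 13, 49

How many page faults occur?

13: miss, frames [13]
49: miss, frames [13, 49]
13: hit
59: miss, evict 49, frames [13, 59]
49: miss, evict 13, frames [59, 49]
13: miss, evict 59, frames [49, 13]
41: miss, evict 49, frames [13, 41]
49: miss, evict 13, frames [41, 49]
13: miss, evict 41, frames [49, 13]
49: hit
Page faults: 8.

8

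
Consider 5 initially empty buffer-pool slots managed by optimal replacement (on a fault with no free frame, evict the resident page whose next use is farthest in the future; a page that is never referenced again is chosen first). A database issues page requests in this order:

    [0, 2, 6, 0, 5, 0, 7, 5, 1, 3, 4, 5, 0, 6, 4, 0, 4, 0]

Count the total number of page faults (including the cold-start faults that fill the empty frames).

8

0 → miss, frames (0)
2 → miss, frames (0 2)
6 → miss, frames (0 2 6)
0 → hit
5 → miss, frames (0 2 6 5)
0 → hit
7 → miss, frames (0 2 6 5 7)
5 → hit
1 → miss, evict 7, frames (0 2 6 5 1)
3 → miss, evict 1, frames (0 2 6 5 3)
4 → miss, evict 3, frames (0 2 6 5 4)
5 → hit
0 → hit
6 → hit
4 → hit
0 → hit
4 → hit
0 → hit
Page faults: 8.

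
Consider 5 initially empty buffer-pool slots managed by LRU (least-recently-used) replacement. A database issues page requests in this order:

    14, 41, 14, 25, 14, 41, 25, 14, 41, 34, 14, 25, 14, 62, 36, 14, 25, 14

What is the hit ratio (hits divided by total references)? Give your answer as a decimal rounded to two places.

0.67

14 -> fault, frames (14)
41 -> fault, frames (14 41)
14 -> hit
25 -> fault, frames (41 14 25)
14 -> hit
41 -> hit
25 -> hit
14 -> hit
41 -> hit
34 -> fault, frames (25 14 41 34)
14 -> hit
25 -> hit
14 -> hit
62 -> fault, frames (41 34 25 14 62)
36 -> fault, evict 41, frames (34 25 14 62 36)
14 -> hit
25 -> hit
14 -> hit
Hits: 12 of 18 references → 12/18 = 0.6667.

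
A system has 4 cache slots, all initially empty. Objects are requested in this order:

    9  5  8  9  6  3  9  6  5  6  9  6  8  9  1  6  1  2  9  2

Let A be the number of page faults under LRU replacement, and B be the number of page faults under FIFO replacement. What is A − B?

-3

Under LRU: F F F . F F . . F . . . F . F . . F . . → 9 faults.
Under FIFO: F F F . F F F . F . . . F . F F . F F . → 12 faults.
A − B = 9 − 12 = -3.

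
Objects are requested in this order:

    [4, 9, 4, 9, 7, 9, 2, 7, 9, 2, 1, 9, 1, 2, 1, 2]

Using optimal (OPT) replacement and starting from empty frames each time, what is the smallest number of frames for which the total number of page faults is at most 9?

2

f=1: 16 faults
f=2: 7 faults
f=3: 5 faults
f=4: 5 faults
f=5: 5 faults
Smallest f with faults ≤ 9 is 2.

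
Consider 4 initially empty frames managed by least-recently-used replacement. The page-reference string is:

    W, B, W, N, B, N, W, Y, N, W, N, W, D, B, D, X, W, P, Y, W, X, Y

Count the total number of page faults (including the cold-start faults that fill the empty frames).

W: miss, frames (W)
B: miss, frames (W B)
W: hit
N: miss, frames (B W N)
B: hit
N: hit
W: hit
Y: miss, frames (B N W Y)
N: hit
W: hit
N: hit
W: hit
D: miss, evict B, frames (Y N W D)
B: miss, evict Y, frames (N W D B)
D: hit
X: miss, evict N, frames (W B D X)
W: hit
P: miss, evict B, frames (D X W P)
Y: miss, evict D, frames (X W P Y)
W: hit
X: hit
Y: hit
Page faults: 9.

9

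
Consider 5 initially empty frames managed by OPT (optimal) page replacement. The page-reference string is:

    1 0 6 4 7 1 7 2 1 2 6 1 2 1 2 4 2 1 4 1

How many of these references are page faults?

1: fault, frames (1)
0: fault, frames (1 0)
6: fault, frames (1 0 6)
4: fault, frames (1 0 6 4)
7: fault, frames (1 0 6 4 7)
1: hit
7: hit
2: fault, evict 7, frames (1 0 6 4 2)
1: hit
2: hit
6: hit
1: hit
2: hit
1: hit
2: hit
4: hit
2: hit
1: hit
4: hit
1: hit
Page faults: 6.

6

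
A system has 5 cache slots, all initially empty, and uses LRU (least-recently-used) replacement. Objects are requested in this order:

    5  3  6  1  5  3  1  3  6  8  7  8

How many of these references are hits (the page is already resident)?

6

5 → fault, frames (5)
3 → fault, frames (5 3)
6 → fault, frames (5 3 6)
1 → fault, frames (5 3 6 1)
5 → hit
3 → hit
1 → hit
3 → hit
6 → hit
8 → fault, frames (5 1 3 6 8)
7 → fault, evict 5, frames (1 3 6 8 7)
8 → hit
Hits: 6.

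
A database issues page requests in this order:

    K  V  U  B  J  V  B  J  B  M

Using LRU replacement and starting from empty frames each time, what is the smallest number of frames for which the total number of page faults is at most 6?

4

f=1: 10 faults
f=2: 9 faults
f=3: 7 faults
f=4: 6 faults
f=5: 6 faults
f=6: 6 faults
Smallest f with faults ≤ 6 is 4.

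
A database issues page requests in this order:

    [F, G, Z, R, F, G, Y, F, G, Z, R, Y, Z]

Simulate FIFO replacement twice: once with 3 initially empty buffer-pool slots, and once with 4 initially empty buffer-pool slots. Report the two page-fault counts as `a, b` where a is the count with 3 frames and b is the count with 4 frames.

9, 10

3 frames: F F F F F F F . . F F . . → 9 faults.
4 frames: F F F F . . F F F F F F . → 10 faults.
10 > 9: adding a frame increased faults — Belady's anomaly.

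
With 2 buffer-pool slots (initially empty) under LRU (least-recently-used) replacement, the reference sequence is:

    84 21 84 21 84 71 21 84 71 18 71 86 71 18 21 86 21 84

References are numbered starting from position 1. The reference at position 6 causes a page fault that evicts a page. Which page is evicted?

pos 1: 84 -> miss, frames (84)
pos 2: 21 -> miss, frames (84 21)
pos 3: 84 -> hit
pos 4: 21 -> hit
pos 5: 84 -> hit
pos 6: 71 -> miss, evict 21, frames (84 71)
At position 6, page 21 is evicted.

21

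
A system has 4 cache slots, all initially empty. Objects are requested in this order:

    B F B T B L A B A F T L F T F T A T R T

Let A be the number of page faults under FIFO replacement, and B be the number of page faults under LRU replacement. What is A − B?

Under FIFO: F F . F . F F F . F F F . . . . F . F . → 11 faults.
Under LRU: F F . F . F F . . F F F . . . . . . F . → 9 faults.
A − B = 11 − 9 = 2.

2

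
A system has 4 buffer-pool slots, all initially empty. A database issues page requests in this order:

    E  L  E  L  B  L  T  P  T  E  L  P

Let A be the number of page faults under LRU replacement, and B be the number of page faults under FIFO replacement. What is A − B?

Under LRU: F F . . F . F F . F . . → 6 faults.
Under FIFO: F F . . F . F F . F F . → 7 faults.
A − B = 6 − 7 = -1.

-1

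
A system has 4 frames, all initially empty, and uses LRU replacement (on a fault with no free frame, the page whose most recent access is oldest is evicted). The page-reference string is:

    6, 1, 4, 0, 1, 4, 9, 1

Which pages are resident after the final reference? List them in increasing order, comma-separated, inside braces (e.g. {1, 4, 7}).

{0, 1, 4, 9}

6: miss, frames (6)
1: miss, frames (6 1)
4: miss, frames (6 1 4)
0: miss, frames (6 1 4 0)
1: hit
4: hit
9: miss, evict 6, frames (0 1 4 9)
1: hit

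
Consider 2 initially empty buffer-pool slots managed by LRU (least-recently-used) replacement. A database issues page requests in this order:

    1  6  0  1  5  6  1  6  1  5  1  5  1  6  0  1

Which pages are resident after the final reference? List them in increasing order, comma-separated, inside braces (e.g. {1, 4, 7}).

{0, 1}

1 → fault, frames [1]
6 → fault, frames [1, 6]
0 → fault, evict 1, frames [6, 0]
1 → fault, evict 6, frames [0, 1]
5 → fault, evict 0, frames [1, 5]
6 → fault, evict 1, frames [5, 6]
1 → fault, evict 5, frames [6, 1]
6 → hit
1 → hit
5 → fault, evict 6, frames [1, 5]
1 → hit
5 → hit
1 → hit
6 → fault, evict 5, frames [1, 6]
0 → fault, evict 1, frames [6, 0]
1 → fault, evict 6, frames [0, 1]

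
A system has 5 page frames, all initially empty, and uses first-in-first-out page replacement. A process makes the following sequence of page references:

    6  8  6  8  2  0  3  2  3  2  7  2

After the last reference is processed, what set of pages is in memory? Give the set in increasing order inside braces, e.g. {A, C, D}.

6: miss, frames {6}
8: miss, frames {6,8}
6: hit
8: hit
2: miss, frames {6,8,2}
0: miss, frames {6,8,2,0}
3: miss, frames {6,8,2,0,3}
2: hit
3: hit
2: hit
7: miss, evict 6, frames {8,2,0,3,7}
2: hit

{0, 2, 3, 7, 8}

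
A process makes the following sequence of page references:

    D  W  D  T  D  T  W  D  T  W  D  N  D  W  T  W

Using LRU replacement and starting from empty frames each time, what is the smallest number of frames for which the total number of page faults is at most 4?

4

f=1: 16 faults
f=2: 11 faults
f=3: 5 faults
f=4: 4 faults
Smallest f with faults ≤ 4 is 4.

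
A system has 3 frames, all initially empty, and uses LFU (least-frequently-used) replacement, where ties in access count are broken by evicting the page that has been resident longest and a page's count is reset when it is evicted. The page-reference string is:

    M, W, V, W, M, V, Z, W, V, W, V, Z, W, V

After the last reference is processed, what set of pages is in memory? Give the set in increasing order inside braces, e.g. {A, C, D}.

M: miss, frames [M]
W: miss, frames [M, W]
V: miss, frames [M, W, V]
W: hit
M: hit
V: hit
Z: miss, evict M, frames [W, V, Z]
W: hit
V: hit
W: hit
V: hit
Z: hit
W: hit
V: hit

{V, W, Z}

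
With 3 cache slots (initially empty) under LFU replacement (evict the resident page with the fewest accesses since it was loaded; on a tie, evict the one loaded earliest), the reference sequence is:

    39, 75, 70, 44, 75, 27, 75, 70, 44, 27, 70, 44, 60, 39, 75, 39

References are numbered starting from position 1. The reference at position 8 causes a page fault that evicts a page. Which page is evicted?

pos 1: 39: fault, frames (39)
pos 2: 75: fault, frames (39 75)
pos 3: 70: fault, frames (39 75 70)
pos 4: 44: fault, evict 39, frames (75 70 44)
pos 5: 75: hit
pos 6: 27: fault, evict 70, frames (75 44 27)
pos 7: 75: hit
pos 8: 70: fault, evict 44, frames (75 27 70)
At position 8, page 44 is evicted.

44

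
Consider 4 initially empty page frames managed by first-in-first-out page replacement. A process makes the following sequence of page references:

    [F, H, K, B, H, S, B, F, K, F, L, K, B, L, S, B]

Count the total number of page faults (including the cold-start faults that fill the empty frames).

F → fault, frames [F]
H → fault, frames [F, H]
K → fault, frames [F, H, K]
B → fault, frames [F, H, K, B]
H → hit
S → fault, evict F, frames [H, K, B, S]
B → hit
F → fault, evict H, frames [K, B, S, F]
K → hit
F → hit
L → fault, evict K, frames [B, S, F, L]
K → fault, evict B, frames [S, F, L, K]
B → fault, evict S, frames [F, L, K, B]
L → hit
S → fault, evict F, frames [L, K, B, S]
B → hit
Page faults: 10.

10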